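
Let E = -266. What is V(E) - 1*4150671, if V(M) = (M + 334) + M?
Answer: -4150869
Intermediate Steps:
V(M) = 334 + 2*M (V(M) = (334 + M) + M = 334 + 2*M)
V(E) - 1*4150671 = (334 + 2*(-266)) - 1*4150671 = (334 - 532) - 4150671 = -198 - 4150671 = -4150869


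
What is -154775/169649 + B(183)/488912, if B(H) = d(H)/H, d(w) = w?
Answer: -75671185151/82943431888 ≈ -0.91232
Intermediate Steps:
B(H) = 1 (B(H) = H/H = 1)
-154775/169649 + B(183)/488912 = -154775/169649 + 1/488912 = -75671185151/82943431888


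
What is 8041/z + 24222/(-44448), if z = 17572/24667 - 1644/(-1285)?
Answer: 235983633396643/58460757968 ≈ 4036.6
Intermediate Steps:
z = 63132568/31697095 (z = 17572*(1/24667) - 1644*(-1/1285) = 17572/24667 + 1644/1285 = 63132568/31697095 ≈ 1.9917)
8041/z + 24222/(-44448) = 8041/(63132568/31697095) + 24222/(-44448) = 8041*(31697095/63132568) + 24222*(-1/44448) = 254876340895/63132568 - 4037/7408 = 235983633396643/58460757968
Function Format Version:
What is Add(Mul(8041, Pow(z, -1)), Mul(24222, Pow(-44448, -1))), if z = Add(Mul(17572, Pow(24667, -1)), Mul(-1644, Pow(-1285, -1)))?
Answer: Rational(235983633396643, 58460757968) ≈ 4036.6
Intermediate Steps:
z = Rational(63132568, 31697095) (z = Add(Mul(17572, Rational(1, 24667)), Mul(-1644, Rational(-1, 1285))) = Add(Rational(17572, 24667), Rational(1644, 1285)) = Rational(63132568, 31697095) ≈ 1.9917)
Add(Mul(8041, Pow(z, -1)), Mul(24222, Pow(-44448, -1))) = Add(Mul(8041, Pow(Rational(63132568, 31697095), -1)), Mul(24222, Pow(-44448, -1))) = Add(Mul(8041, Rational(31697095, 63132568)), Mul(24222, Rational(-1, 44448))) = Add(Rational(254876340895, 63132568), Rational(-4037, 7408)) = Rational(235983633396643, 58460757968)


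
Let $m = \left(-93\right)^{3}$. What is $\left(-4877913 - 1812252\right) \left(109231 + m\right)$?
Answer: $4650507635790$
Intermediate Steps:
$m = -804357$
$\left(-4877913 - 1812252\right) \left(109231 + m\right) = \left(-4877913 - 1812252\right) \left(109231 - 804357\right) = \left(-6690165\right) \left(-695126\right) = 4650507635790$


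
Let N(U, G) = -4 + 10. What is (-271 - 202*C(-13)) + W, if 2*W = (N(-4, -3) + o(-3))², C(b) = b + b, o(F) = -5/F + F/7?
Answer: 2208173/441 ≈ 5007.2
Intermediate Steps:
N(U, G) = 6
o(F) = -5/F + F/7 (o(F) = -5/F + F*(⅐) = -5/F + F/7)
C(b) = 2*b
W = 11552/441 (W = (6 + (-5/(-3) + (⅐)*(-3)))²/2 = (6 + (-5*(-⅓) - 3/7))²/2 = (6 + (5/3 - 3/7))²/2 = (6 + 26/21)²/2 = (152/21)²/2 = (½)*(23104/441) = 11552/441 ≈ 26.195)
(-271 - 202*C(-13)) + W = (-271 - 404*(-13)) + 11552/441 = (-271 - 202*(-26)) + 11552/441 = (-271 + 5252) + 11552/441 = 4981 + 11552/441 = 2208173/441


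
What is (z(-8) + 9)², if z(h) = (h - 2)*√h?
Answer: (9 - 20*I*√2)² ≈ -719.0 - 509.12*I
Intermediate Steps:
z(h) = √h*(-2 + h) (z(h) = (-2 + h)*√h = √h*(-2 + h))
(z(-8) + 9)² = (√(-8)*(-2 - 8) + 9)² = ((2*I*√2)*(-10) + 9)² = (-20*I*√2 + 9)² = (9 - 20*I*√2)²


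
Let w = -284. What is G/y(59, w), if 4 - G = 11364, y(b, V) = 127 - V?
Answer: -11360/411 ≈ -27.640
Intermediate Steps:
G = -11360 (G = 4 - 1*11364 = 4 - 11364 = -11360)
G/y(59, w) = -11360/(127 - 1*(-284)) = -11360/(127 + 284) = -11360/411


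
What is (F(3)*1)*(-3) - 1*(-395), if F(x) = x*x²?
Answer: 314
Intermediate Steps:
F(x) = x³
(F(3)*1)*(-3) - 1*(-395) = (3³*1)*(-3) - 1*(-395) = (27*1)*(-3) + 395 = 27*(-3) + 395 = -81 + 395 = 314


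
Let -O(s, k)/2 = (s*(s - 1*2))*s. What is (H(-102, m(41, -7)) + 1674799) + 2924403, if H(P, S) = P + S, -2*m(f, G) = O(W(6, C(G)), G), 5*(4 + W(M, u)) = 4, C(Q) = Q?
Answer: 574880844/125 ≈ 4.5990e+6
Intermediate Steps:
W(M, u) = -16/5 (W(M, u) = -4 + (⅕)*4 = -4 + ⅘ = -16/5)
O(s, k) = -2*s²*(-2 + s) (O(s, k) = -2*s*(s - 1*2)*s = -2*s*(s - 2)*s = -2*s*(-2 + s)*s = -2*s²*(-2 + s))
m(f, G) = -6656/125 (m(f, G) = -(-16/5)²*(2 - 1*(-16/5)) = -256*(2 + 16/5)/25 = -256*26/(25*5) = -½*13312/125 = -6656/125)
(H(-102, m(41, -7)) + 1674799) + 2924403 = ((-102 - 6656/125) + 1674799) + 2924403 = (-19406/125 + 1674799) + 2924403 = 209330469/125 + 2924403 = 574880844/125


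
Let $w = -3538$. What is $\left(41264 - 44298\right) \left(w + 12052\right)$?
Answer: $-25831476$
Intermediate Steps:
$\left(41264 - 44298\right) \left(w + 12052\right) = \left(41264 - 44298\right) \left(-3538 + 12052\right) = \left(-3034\right) 8514 = -25831476$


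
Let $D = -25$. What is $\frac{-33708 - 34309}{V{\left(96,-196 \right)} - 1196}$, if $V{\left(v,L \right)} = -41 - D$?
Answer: $\frac{68017}{1212} \approx 56.12$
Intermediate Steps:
$V{\left(v,L \right)} = -16$ ($V{\left(v,L \right)} = -41 - -25 = -41 + 25 = -16$)
$\frac{-33708 - 34309}{V{\left(96,-196 \right)} - 1196} = \frac{-33708 - 34309}{-16 - 1196} = - \frac{68017}{-1212} = \left(-68017\right) \left(- \frac{1}{1212}\right) = \frac{68017}{1212}$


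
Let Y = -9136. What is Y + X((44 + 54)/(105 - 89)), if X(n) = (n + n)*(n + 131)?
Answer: -238599/32 ≈ -7456.2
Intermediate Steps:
X(n) = 2*n*(131 + n) (X(n) = (2*n)*(131 + n) = 2*n*(131 + n))
Y + X((44 + 54)/(105 - 89)) = -9136 + 2*((44 + 54)/(105 - 89))*(131 + (44 + 54)/(105 - 89)) = -9136 + 2*(98/16)*(131 + 98/16) = -9136 + 2*(98*(1/16))*(131 + 98*(1/16)) = -9136 + 2*(49/8)*(131 + 49/8) = -9136 + 2*(49/8)*(1097/8) = -9136 + 53753/32 = -238599/32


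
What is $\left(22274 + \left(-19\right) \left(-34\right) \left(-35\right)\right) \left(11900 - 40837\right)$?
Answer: $9722832$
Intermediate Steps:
$\left(22274 + \left(-19\right) \left(-34\right) \left(-35\right)\right) \left(11900 - 40837\right) = \left(22274 + 646 \left(-35\right)\right) \left(-28937\right) = \left(22274 - 22610\right) \left(-28937\right) = \left(-336\right) \left(-28937\right) = 9722832$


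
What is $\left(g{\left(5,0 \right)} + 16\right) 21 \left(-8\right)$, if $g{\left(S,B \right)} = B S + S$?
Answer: $-3528$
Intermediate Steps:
$g{\left(S,B \right)} = S + B S$
$\left(g{\left(5,0 \right)} + 16\right) 21 \left(-8\right) = \left(5 \left(1 + 0\right) + 16\right) 21 \left(-8\right) = \left(5 \cdot 1 + 16\right) 21 \left(-8\right) = \left(5 + 16\right) 21 \left(-8\right) = 21 \cdot 21 \left(-8\right) = 441 \left(-8\right) = -3528$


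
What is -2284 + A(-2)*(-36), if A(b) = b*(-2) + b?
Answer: -2356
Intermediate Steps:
A(b) = -b (A(b) = -2*b + b = -b)
-2284 + A(-2)*(-36) = -2284 - 1*(-2)*(-36) = -2284 + 2*(-36) = -2284 - 72 = -2356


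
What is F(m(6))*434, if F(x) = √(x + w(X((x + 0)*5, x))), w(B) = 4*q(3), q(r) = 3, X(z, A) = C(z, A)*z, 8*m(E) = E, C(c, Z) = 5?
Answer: 217*√51 ≈ 1549.7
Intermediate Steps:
m(E) = E/8
X(z, A) = 5*z
w(B) = 12 (w(B) = 4*3 = 12)
F(x) = √(12 + x) (F(x) = √(x + 12) = √(12 + x))
F(m(6))*434 = √(12 + (⅛)*6)*434 = √(12 + ¾)*434 = √(51/4)*434 = (√51/2)*434 = 217*√51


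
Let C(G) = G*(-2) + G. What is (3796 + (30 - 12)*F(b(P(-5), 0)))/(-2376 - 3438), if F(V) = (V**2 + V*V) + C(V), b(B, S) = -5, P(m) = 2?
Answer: -2393/2907 ≈ -0.82318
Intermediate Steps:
C(G) = -G (C(G) = -2*G + G = -G)
F(V) = -V + 2*V**2 (F(V) = (V**2 + V*V) - V = (V**2 + V**2) - V = 2*V**2 - V = -V + 2*V**2)
(3796 + (30 - 12)*F(b(P(-5), 0)))/(-2376 - 3438) = (3796 + (30 - 12)*(-5*(-1 + 2*(-5))))/(-2376 - 3438) = (3796 + 18*(-5*(-1 - 10)))/(-5814) = (3796 + 18*(-5*(-11)))*(-1/5814) = (3796 + 18*55)*(-1/5814) = (3796 + 990)*(-1/5814) = 4786*(-1/5814) = -2393/2907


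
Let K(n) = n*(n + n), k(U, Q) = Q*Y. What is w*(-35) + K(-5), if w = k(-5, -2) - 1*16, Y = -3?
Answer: 400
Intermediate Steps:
k(U, Q) = -3*Q (k(U, Q) = Q*(-3) = -3*Q)
K(n) = 2*n² (K(n) = n*(2*n) = 2*n²)
w = -10 (w = -3*(-2) - 1*16 = 6 - 16 = -10)
w*(-35) + K(-5) = -10*(-35) + 2*(-5)² = 350 + 2*25 = 350 + 50 = 400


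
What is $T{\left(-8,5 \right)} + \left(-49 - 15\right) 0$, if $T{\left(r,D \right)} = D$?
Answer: $5$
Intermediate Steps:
$T{\left(-8,5 \right)} + \left(-49 - 15\right) 0 = 5 + \left(-49 - 15\right) 0 = 5 - 0 = 5 + 0 = 5$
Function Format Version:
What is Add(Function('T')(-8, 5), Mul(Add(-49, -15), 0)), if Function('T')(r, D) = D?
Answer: 5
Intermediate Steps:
Add(Function('T')(-8, 5), Mul(Add(-49, -15), 0)) = Add(5, Mul(Add(-49, -15), 0)) = Add(5, Mul(-64, 0)) = Add(5, 0) = 5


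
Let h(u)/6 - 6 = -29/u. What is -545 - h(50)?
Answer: -14438/25 ≈ -577.52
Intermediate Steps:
h(u) = 36 - 174/u (h(u) = 36 + 6*(-29/u) = 36 - 174/u)
-545 - h(50) = -545 - (36 - 174/50) = -545 - (36 - 174*1/50) = -545 - (36 - 87/25) = -545 - 1*813/25 = -545 - 813/25 = -14438/25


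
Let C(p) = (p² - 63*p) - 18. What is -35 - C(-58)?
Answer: -7035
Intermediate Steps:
C(p) = -18 + p² - 63*p
-35 - C(-58) = -35 - (-18 + (-58)² - 63*(-58)) = -35 - (-18 + 3364 + 3654) = -35 - 1*7000 = -35 - 7000 = -7035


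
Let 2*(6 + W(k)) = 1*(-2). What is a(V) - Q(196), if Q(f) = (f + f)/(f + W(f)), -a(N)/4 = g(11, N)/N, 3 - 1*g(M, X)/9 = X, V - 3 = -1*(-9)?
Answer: 673/27 ≈ 24.926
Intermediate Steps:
W(k) = -7 (W(k) = -6 + (1*(-2))/2 = -6 + (1/2)*(-2) = -6 - 1 = -7)
V = 12 (V = 3 - 1*(-9) = 3 + 9 = 12)
g(M, X) = 27 - 9*X
a(N) = -4*(27 - 9*N)/N
Q(f) = 2*f/(-7 + f) (Q(f) = (f + f)/(f - 7) = (2*f)/(-7 + f) = 2*f/(-7 + f))
a(V) - Q(196) = (36 - 108/12) - 2*196/(-7 + 196) = (36 - 108*1/12) - 2*196/189 = (36 - 9) - 2*196/189 = 27 - 1*56/27 = 27 - 56/27 = 673/27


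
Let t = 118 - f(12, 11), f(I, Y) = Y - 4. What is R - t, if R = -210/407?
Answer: -45387/407 ≈ -111.52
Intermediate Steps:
f(I, Y) = -4 + Y
R = -210/407 (R = -210*1/407 = -210/407 ≈ -0.51597)
t = 111 (t = 118 - (-4 + 11) = 118 - 1*7 = 118 - 7 = 111)
R - t = -210/407 - 1*111 = -210/407 - 111 = -45387/407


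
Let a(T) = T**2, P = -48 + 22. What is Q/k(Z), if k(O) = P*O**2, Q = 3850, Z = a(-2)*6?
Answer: -1925/7488 ≈ -0.25708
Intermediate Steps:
P = -26
Z = 24 (Z = (-2)**2*6 = 4*6 = 24)
k(O) = -26*O**2
Q/k(Z) = 3850/((-26*24**2)) = 3850/((-26*576)) = 3850/(-14976) = 3850*(-1/14976) = -1925/7488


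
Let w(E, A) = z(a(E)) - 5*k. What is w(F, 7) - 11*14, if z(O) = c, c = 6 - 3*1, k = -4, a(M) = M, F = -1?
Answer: -131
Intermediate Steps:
c = 3 (c = 6 - 3 = 3)
z(O) = 3
w(E, A) = 23 (w(E, A) = 3 - 5*(-4) = 3 + 20 = 23)
w(F, 7) - 11*14 = 23 - 11*14 = 23 - 154 = -131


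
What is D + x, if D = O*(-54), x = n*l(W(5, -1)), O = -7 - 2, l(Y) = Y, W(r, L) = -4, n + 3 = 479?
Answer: -1418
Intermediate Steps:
n = 476 (n = -3 + 479 = 476)
O = -9
x = -1904 (x = 476*(-4) = -1904)
D = 486 (D = -9*(-54) = 486)
D + x = 486 - 1904 = -1418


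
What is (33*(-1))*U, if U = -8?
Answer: 264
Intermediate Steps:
(33*(-1))*U = (33*(-1))*(-8) = -33*(-8) = 264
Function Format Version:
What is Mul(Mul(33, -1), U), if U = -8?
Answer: 264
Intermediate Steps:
Mul(Mul(33, -1), U) = Mul(Mul(33, -1), -8) = Mul(-33, -8) = 264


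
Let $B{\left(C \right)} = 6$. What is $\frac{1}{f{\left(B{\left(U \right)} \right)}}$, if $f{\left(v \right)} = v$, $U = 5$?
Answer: $\frac{1}{6} \approx 0.16667$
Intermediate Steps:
$\frac{1}{f{\left(B{\left(U \right)} \right)}} = \frac{1}{6}$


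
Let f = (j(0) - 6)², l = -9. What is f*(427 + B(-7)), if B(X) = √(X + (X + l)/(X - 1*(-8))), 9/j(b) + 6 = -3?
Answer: 20923 + 49*I*√23 ≈ 20923.0 + 235.0*I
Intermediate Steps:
j(b) = -1 (j(b) = 9/(-6 - 3) = 9/(-9) = 9*(-⅑) = -1)
f = 49 (f = (-1 - 6)² = (-7)² = 49)
B(X) = √(X + (-9 + X)/(8 + X)) (B(X) = √(X + (X - 9)/(X - 1*(-8))) = √(X + (-9 + X)/(X + 8)) = √(X + (-9 + X)/(8 + X)))
f*(427 + B(-7)) = 49*(427 + √((-9 - 7 - 7*(8 - 7))/(8 - 7))) = 49*(427 + √((-9 - 7 - 7*1)/1)) = 49*(427 + √(1*(-9 - 7 - 7))) = 49*(427 + √(1*(-23))) = 49*(427 + √(-23)) = 49*(427 + I*√23) = 20923 + 49*I*√23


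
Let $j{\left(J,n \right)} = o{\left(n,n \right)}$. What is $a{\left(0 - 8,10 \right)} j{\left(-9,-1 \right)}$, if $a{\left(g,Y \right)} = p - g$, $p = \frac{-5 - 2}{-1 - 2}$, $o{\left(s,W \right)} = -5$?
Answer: $- \frac{155}{3} \approx -51.667$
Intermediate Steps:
$p = \frac{7}{3}$ ($p = - \frac{7}{-3} = \left(-7\right) \left(- \frac{1}{3}\right) = \frac{7}{3} \approx 2.3333$)
$j{\left(J,n \right)} = -5$
$a{\left(g,Y \right)} = \frac{7}{3} - g$
$a{\left(0 - 8,10 \right)} j{\left(-9,-1 \right)} = \left(\frac{7}{3} - \left(0 - 8\right)\right) \left(-5\right) = \left(\frac{7}{3} - -8\right) \left(-5\right) = \left(\frac{7}{3} + 8\right) \left(-5\right) = \frac{31}{3} \left(-5\right) = - \frac{155}{3}$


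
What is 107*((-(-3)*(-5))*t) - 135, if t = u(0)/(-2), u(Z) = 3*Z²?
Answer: -135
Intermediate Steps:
t = 0 (t = (3*0²)/(-2) = (3*0)*(-½) = 0*(-½) = 0)
107*((-(-3)*(-5))*t) - 135 = 107*(-(-3)*(-5)*0) - 135 = 107*(-3*5*0) - 135 = 107*(-15*0) - 135 = 107*0 - 135 = 0 - 135 = -135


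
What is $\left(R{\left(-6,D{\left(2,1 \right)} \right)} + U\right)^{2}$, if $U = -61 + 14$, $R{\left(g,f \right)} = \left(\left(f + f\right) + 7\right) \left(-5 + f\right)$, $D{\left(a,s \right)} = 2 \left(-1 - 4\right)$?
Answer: $21904$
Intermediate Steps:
$D{\left(a,s \right)} = -10$ ($D{\left(a,s \right)} = 2 \left(-5\right) = -10$)
$R{\left(g,f \right)} = \left(-5 + f\right) \left(7 + 2 f\right)$ ($R{\left(g,f \right)} = \left(2 f + 7\right) \left(-5 + f\right) = \left(7 + 2 f\right) \left(-5 + f\right) = \left(-5 + f\right) \left(7 + 2 f\right)$)
$U = -47$
$\left(R{\left(-6,D{\left(2,1 \right)} \right)} + U\right)^{2} = \left(\left(-35 - -30 + 2 \left(-10\right)^{2}\right) - 47\right)^{2} = \left(\left(-35 + 30 + 2 \cdot 100\right) - 47\right)^{2} = \left(\left(-35 + 30 + 200\right) - 47\right)^{2} = \left(195 - 47\right)^{2} = 148^{2} = 21904$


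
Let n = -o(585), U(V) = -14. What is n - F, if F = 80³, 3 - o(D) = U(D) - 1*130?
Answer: -512147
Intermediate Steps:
o(D) = 147 (o(D) = 3 - (-14 - 1*130) = 3 - (-14 - 130) = 3 - 1*(-144) = 3 + 144 = 147)
F = 512000
n = -147 (n = -1*147 = -147)
n - F = -147 - 1*512000 = -147 - 512000 = -512147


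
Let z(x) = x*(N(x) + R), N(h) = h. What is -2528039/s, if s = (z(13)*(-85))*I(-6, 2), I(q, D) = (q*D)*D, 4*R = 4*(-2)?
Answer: -2528039/291720 ≈ -8.6660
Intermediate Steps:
R = -2 (R = (4*(-2))/4 = (1/4)*(-8) = -2)
I(q, D) = q*D**2 (I(q, D) = (D*q)*D = q*D**2)
z(x) = x*(-2 + x) (z(x) = x*(x - 2) = x*(-2 + x))
s = 291720 (s = ((13*(-2 + 13))*(-85))*(-6*2**2) = ((13*11)*(-85))*(-6*4) = (143*(-85))*(-24) = -12155*(-24) = 291720)
-2528039/s = -2528039/291720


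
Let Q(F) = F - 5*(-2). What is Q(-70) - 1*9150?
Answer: -9210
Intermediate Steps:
Q(F) = 10 + F (Q(F) = F + 10 = 10 + F)
Q(-70) - 1*9150 = (10 - 70) - 1*9150 = -60 - 9150 = -9210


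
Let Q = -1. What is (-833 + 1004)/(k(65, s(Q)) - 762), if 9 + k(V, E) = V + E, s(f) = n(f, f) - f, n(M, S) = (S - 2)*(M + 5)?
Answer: -57/239 ≈ -0.23849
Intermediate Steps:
n(M, S) = (-2 + S)*(5 + M)
s(f) = -10 + f² + 2*f (s(f) = (-10 - 2*f + 5*f + f*f) - f = (-10 - 2*f + 5*f + f²) - f = (-10 + f² + 3*f) - f = -10 + f² + 2*f)
k(V, E) = -9 + E + V (k(V, E) = -9 + (V + E) = -9 + (E + V) = -9 + E + V)
(-833 + 1004)/(k(65, s(Q)) - 762) = (-833 + 1004)/((-9 + (-10 + (-1)² + 2*(-1)) + 65) - 762) = 171/((-9 + (-10 + 1 - 2) + 65) - 762) = 171/((-9 - 11 + 65) - 762) = 171/(45 - 762) = 171/(-717) = 171*(-1/717) = -57/239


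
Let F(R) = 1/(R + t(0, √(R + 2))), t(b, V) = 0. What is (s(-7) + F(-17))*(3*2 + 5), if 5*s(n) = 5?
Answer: 176/17 ≈ 10.353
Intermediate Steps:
s(n) = 1 (s(n) = (⅕)*5 = 1)
F(R) = 1/R (F(R) = 1/(R + 0) = 1/R)
(s(-7) + F(-17))*(3*2 + 5) = (1 + 1/(-17))*(3*2 + 5) = (1 - 1/17)*(6 + 5) = (16/17)*11 = 176/17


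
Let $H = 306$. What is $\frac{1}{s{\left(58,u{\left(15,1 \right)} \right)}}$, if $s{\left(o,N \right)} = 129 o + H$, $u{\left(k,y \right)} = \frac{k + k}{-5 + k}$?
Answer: $\frac{1}{7788} \approx 0.0001284$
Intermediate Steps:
$u{\left(k,y \right)} = \frac{2 k}{-5 + k}$
$s{\left(o,N \right)} = 306 + 129 o$ ($s{\left(o,N \right)} = 129 o + 306 = 306 + 129 o$)
$\frac{1}{s{\left(58,u{\left(15,1 \right)} \right)}} = \frac{1}{306 + 129 \cdot 58} = \frac{1}{306 + 7482} = \frac{1}{7788}$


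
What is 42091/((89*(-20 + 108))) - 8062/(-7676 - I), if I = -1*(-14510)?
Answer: 498486255/86880376 ≈ 5.7376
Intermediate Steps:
I = 14510
42091/((89*(-20 + 108))) - 8062/(-7676 - I) = 42091/((89*(-20 + 108))) - 8062/(-7676 - 1*14510) = 42091/((89*88)) - 8062/(-7676 - 14510) = 42091/7832 - 8062/(-22186) = 42091*(1/7832) - 8062*(-1/22186) = 42091/7832 + 4031/11093 = 498486255/86880376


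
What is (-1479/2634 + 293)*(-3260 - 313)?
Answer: -917407053/878 ≈ -1.0449e+6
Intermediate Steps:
(-1479/2634 + 293)*(-3260 - 313) = (-1479*1/2634 + 293)*(-3573) = (-493/878 + 293)*(-3573) = (256761/878)*(-3573) = -917407053/878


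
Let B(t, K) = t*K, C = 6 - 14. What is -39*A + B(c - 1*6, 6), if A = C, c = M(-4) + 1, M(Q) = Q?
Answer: 258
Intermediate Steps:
c = -3 (c = -4 + 1 = -3)
C = -8
A = -8
B(t, K) = K*t
-39*A + B(c - 1*6, 6) = -39*(-8) + 6*(-3 - 1*6) = 312 + 6*(-3 - 6) = 312 + 6*(-9) = 312 - 54 = 258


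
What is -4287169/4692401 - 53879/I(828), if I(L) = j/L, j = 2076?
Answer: -17445450950288/811785373 ≈ -21490.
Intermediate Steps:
I(L) = 2076/L
-4287169/4692401 - 53879/I(828) = -4287169/4692401 - 53879/(2076/828) = -4287169*1/4692401 - 53879/(2076*(1/828)) = -4287169/4692401 - 53879/173/69 = -4287169/4692401 - 53879*69/173 = -4287169/4692401 - 3717651/173 = -17445450950288/811785373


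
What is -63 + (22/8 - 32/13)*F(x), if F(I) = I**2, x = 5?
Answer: -2901/52 ≈ -55.788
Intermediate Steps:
-63 + (22/8 - 32/13)*F(x) = -63 + (22/8 - 32/13)*5**2 = -63 + (22*(1/8) - 32*1/13)*25 = -63 + (11/4 - 32/13)*25 = -63 + (15/52)*25 = -63 + 375/52 = -2901/52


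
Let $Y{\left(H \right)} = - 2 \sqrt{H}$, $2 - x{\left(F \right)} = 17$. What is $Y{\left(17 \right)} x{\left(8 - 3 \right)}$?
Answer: $30 \sqrt{17} \approx 123.69$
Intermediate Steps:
$x{\left(F \right)} = -15$ ($x{\left(F \right)} = 2 - 17 = -15$)
$Y{\left(17 \right)} x{\left(8 - 3 \right)} = - 2 \sqrt{17} \left(-15\right) = 30 \sqrt{17}$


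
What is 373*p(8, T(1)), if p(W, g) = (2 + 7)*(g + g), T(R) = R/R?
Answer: 6714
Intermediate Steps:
T(R) = 1
p(W, g) = 18*g (p(W, g) = 9*(2*g) = 18*g)
373*p(8, T(1)) = 373*(18*1) = 373*18 = 6714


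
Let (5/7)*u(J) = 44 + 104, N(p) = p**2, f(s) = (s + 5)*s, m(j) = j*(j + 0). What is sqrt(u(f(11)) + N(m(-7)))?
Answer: 9*sqrt(805)/5 ≈ 51.071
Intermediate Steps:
m(j) = j**2 (m(j) = j*j = j**2)
f(s) = s*(5 + s) (f(s) = (5 + s)*s = s*(5 + s))
u(J) = 1036/5 (u(J) = 7*(44 + 104)/5 = (7/5)*148 = 1036/5)
sqrt(u(f(11)) + N(m(-7))) = sqrt(1036/5 + ((-7)**2)**2) = sqrt(1036/5 + 49**2) = sqrt(1036/5 + 2401) = sqrt(13041/5) = 9*sqrt(805)/5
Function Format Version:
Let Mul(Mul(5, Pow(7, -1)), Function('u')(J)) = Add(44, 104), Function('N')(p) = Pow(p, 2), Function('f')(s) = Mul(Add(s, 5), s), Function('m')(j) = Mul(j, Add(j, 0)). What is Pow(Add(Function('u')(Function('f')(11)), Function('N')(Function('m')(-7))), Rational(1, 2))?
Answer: Mul(Rational(9, 5), Pow(805, Rational(1, 2))) ≈ 51.071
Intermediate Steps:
Function('m')(j) = Pow(j, 2) (Function('m')(j) = Mul(j, j) = Pow(j, 2))
Function('f')(s) = Mul(s, Add(5, s)) (Function('f')(s) = Mul(Add(5, s), s) = Mul(s, Add(5, s)))
Function('u')(J) = Rational(1036, 5) (Function('u')(J) = Mul(Rational(7, 5), Add(44, 104)) = Mul(Rational(7, 5), 148) = Rational(1036, 5))
Pow(Add(Function('u')(Function('f')(11)), Function('N')(Function('m')(-7))), Rational(1, 2)) = Pow(Add(Rational(1036, 5), Pow(Pow(-7, 2), 2)), Rational(1, 2)) = Pow(Add(Rational(1036, 5), Pow(49, 2)), Rational(1, 2)) = Pow(Add(Rational(1036, 5), 2401), Rational(1, 2)) = Pow(Rational(13041, 5), Rational(1, 2)) = Mul(Rational(9, 5), Pow(805, Rational(1, 2)))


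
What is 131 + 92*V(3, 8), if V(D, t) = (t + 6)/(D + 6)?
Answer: 2467/9 ≈ 274.11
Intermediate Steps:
V(D, t) = (6 + t)/(6 + D)
131 + 92*V(3, 8) = 131 + 92*((6 + 8)/(6 + 3)) = 131 + 92*(14/9) = 131 + 1288/9 = 2467/9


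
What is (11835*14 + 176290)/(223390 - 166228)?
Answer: 170990/28581 ≈ 5.9826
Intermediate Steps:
(11835*14 + 176290)/(223390 - 166228) = (165690 + 176290)/57162 = 341980*(1/57162) = 170990/28581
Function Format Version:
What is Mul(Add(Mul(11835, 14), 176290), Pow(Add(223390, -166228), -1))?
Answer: Rational(170990, 28581) ≈ 5.9826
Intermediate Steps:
Mul(Add(Mul(11835, 14), 176290), Pow(Add(223390, -166228), -1)) = Mul(Add(165690, 176290), Pow(57162, -1)) = Mul(341980, Rational(1, 57162)) = Rational(170990, 28581)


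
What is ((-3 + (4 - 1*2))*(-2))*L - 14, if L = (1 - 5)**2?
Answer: 18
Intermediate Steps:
L = 16 (L = (-4)**2 = 16)
((-3 + (4 - 1*2))*(-2))*L - 14 = ((-3 + (4 - 1*2))*(-2))*16 - 14 = ((-3 + (4 - 2))*(-2))*16 - 14 = ((-3 + 2)*(-2))*16 - 14 = -1*(-2)*16 - 14 = 2*16 - 14 = 32 - 14 = 18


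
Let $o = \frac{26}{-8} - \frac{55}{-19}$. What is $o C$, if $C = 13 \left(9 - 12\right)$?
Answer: $\frac{1053}{76} \approx 13.855$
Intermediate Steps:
$C = -39$ ($C = 13 \left(-3\right) = -39$)
$o = - \frac{27}{76}$ ($o = 26 \left(- \frac{1}{8}\right) - - \frac{55}{19} = - \frac{13}{4} + \frac{55}{19} = - \frac{27}{76} \approx -0.35526$)
$o C = \left(- \frac{27}{76}\right) \left(-39\right) = \frac{1053}{76}$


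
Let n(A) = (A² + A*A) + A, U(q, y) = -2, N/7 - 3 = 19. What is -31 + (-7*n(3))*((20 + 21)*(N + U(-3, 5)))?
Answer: -916135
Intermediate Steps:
N = 154 (N = 21 + 7*19 = 21 + 133 = 154)
n(A) = A + 2*A² (n(A) = (A² + A²) + A = 2*A² + A = A + 2*A²)
-31 + (-7*n(3))*((20 + 21)*(N + U(-3, 5))) = -31 + (-21*(1 + 2*3))*((20 + 21)*(154 - 2)) = -31 + (-21*(1 + 6))*(41*152) = -31 - 21*7*6232 = -31 - 7*21*6232 = -31 - 147*6232 = -31 - 916104 = -916135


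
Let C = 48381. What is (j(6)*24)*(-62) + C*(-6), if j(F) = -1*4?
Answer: -284334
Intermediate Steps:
j(F) = -4
(j(6)*24)*(-62) + C*(-6) = -4*24*(-62) + 48381*(-6) = -96*(-62) - 290286 = 5952 - 290286 = -284334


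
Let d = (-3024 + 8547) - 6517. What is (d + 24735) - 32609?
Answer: -8868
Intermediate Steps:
d = -994 (d = 5523 - 6517 = -994)
(d + 24735) - 32609 = (-994 + 24735) - 32609 = 23741 - 32609 = -8868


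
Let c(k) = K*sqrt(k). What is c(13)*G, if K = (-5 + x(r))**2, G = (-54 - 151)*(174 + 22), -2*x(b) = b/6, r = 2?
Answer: -9653245*sqrt(13)/9 ≈ -3.8673e+6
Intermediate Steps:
x(b) = -b/12 (x(b) = -b/(2*6) = -b/12)
G = -40180 (G = -205*196 = -40180)
K = 961/36 (K = (-5 - 1/12*2)**2 = (-5 - 1/6)**2 = (-31/6)**2 = 961/36 ≈ 26.694)
c(k) = 961*sqrt(k)/36
c(13)*G = (961*sqrt(13)/36)*(-40180) = -9653245*sqrt(13)/9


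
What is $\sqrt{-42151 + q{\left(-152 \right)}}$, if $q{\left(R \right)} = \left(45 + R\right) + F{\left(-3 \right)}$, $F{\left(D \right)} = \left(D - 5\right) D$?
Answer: $i \sqrt{42234} \approx 205.51 i$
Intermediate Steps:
$F{\left(D \right)} = D \left(-5 + D\right)$ ($F{\left(D \right)} = \left(-5 + D\right) D = D \left(-5 + D\right)$)
$q{\left(R \right)} = 69 + R$ ($q{\left(R \right)} = \left(45 + R\right) - 3 \left(-5 - 3\right) = \left(45 + R\right) - -24 = \left(45 + R\right) + 24 = 69 + R$)
$\sqrt{-42151 + q{\left(-152 \right)}} = \sqrt{-42151 + \left(69 - 152\right)} = \sqrt{-42151 - 83} = \sqrt{-42234} = i \sqrt{42234}$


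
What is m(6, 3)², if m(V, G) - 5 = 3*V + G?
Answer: 676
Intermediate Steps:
m(V, G) = 5 + G + 3*V (m(V, G) = 5 + (3*V + G) = 5 + (G + 3*V) = 5 + G + 3*V)
m(6, 3)² = (5 + 3 + 3*6)² = (5 + 3 + 18)² = 26² = 676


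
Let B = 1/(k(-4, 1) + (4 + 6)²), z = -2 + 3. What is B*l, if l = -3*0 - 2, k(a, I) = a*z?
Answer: -1/48 ≈ -0.020833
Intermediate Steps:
z = 1
k(a, I) = a (k(a, I) = a*1 = a)
l = -2 (l = 0 - 2 = -2)
B = 1/96 (B = 1/(-4 + (4 + 6)²) = 1/(-4 + 10²) = 1/(-4 + 100) = 1/96 ≈ 0.010417)
B*l = (1/96)*(-2) = -1/48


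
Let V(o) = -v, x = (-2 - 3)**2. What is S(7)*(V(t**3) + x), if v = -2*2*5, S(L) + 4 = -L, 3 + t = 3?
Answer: -495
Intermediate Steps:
t = 0 (t = -3 + 3 = 0)
x = 25 (x = (-5)**2 = 25)
S(L) = -4 - L
v = -20 (v = -4*5 = -20)
V(o) = 20 (V(o) = -1*(-20) = 20)
S(7)*(V(t**3) + x) = (-4 - 1*7)*(20 + 25) = (-4 - 7)*45 = -11*45 = -495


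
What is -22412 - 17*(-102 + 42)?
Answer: -21392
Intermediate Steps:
-22412 - 17*(-102 + 42) = -22412 - 17*(-60) = -22412 + 1020 = -21392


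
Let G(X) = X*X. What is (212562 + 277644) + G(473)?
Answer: 713935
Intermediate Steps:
G(X) = X²
(212562 + 277644) + G(473) = (212562 + 277644) + 473² = 490206 + 223729 = 713935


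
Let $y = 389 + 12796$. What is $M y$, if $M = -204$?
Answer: $-2689740$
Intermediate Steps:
$y = 13185$
$M y = \left(-204\right) 13185 = -2689740$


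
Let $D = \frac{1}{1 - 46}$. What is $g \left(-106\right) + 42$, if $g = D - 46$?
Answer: $\frac{221416}{45} \approx 4920.4$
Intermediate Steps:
$D = - \frac{1}{45}$ ($D = \frac{1}{-45} = - \frac{1}{45} \approx -0.022222$)
$g = - \frac{2071}{45}$ ($g = - \frac{1}{45} - 46 = - \frac{2071}{45} \approx -46.022$)
$g \left(-106\right) + 42 = \left(- \frac{2071}{45}\right) \left(-106\right) + 42 = \frac{219526}{45} + 42 = \frac{221416}{45}$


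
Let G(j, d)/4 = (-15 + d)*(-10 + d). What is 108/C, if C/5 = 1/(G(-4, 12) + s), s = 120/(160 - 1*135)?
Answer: -10368/25 ≈ -414.72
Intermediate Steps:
G(j, d) = 4*(-15 + d)*(-10 + d) (G(j, d) = 4*((-15 + d)*(-10 + d)) = 4*(-15 + d)*(-10 + d))
s = 24/5 (s = 120/(160 - 135) = 120/25 = 120*(1/25) = 24/5 ≈ 4.8000)
C = -25/96 (C = 5/((600 - 100*12 + 4*12**2) + 24/5) = 5/((600 - 1200 + 4*144) + 24/5) = 5/((600 - 1200 + 576) + 24/5) = 5/(-24 + 24/5) = 5/(-96/5) = 5*(-5/96) = -25/96 ≈ -0.26042)
108/C = 108/(-25/96) = 108*(-96/25) = -10368/25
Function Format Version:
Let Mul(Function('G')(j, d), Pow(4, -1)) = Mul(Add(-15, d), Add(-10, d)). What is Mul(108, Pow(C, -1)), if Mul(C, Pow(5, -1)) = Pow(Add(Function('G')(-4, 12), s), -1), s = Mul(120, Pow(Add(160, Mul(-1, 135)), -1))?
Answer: Rational(-10368, 25) ≈ -414.72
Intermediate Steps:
Function('G')(j, d) = Mul(4, Add(-15, d), Add(-10, d)) (Function('G')(j, d) = Mul(4, Mul(Add(-15, d), Add(-10, d))) = Mul(4, Add(-15, d), Add(-10, d)))
s = Rational(24, 5) (s = Mul(120, Pow(Add(160, -135), -1)) = Mul(120, Pow(25, -1)) = Mul(120, Rational(1, 25)) = Rational(24, 5) ≈ 4.8000)
C = Rational(-25, 96) (C = Mul(5, Pow(Add(Add(600, Mul(-100, 12), Mul(4, Pow(12, 2))), Rational(24, 5)), -1)) = Mul(5, Pow(Add(Add(600, -1200, Mul(4, 144)), Rational(24, 5)), -1)) = Mul(5, Pow(Add(Add(600, -1200, 576), Rational(24, 5)), -1)) = Mul(5, Pow(Add(-24, Rational(24, 5)), -1)) = Mul(5, Pow(Rational(-96, 5), -1)) = Mul(5, Rational(-5, 96)) = Rational(-25, 96) ≈ -0.26042)
Mul(108, Pow(C, -1)) = Mul(108, Pow(Rational(-25, 96), -1)) = Mul(108, Rational(-96, 25)) = Rational(-10368, 25)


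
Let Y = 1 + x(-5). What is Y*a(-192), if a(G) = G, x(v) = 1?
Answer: -384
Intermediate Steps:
Y = 2 (Y = 1 + 1 = 2)
Y*a(-192) = 2*(-192) = -384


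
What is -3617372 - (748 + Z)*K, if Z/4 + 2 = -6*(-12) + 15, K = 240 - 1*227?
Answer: -3631516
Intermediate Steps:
K = 13 (K = 240 - 227 = 13)
Z = 340 (Z = -8 + 4*(-6*(-12) + 15) = -8 + 4*(72 + 15) = -8 + 4*87 = -8 + 348 = 340)
-3617372 - (748 + Z)*K = -3617372 - (748 + 340)*13 = -3617372 - 1088*13 = -3617372 - 1*14144 = -3617372 - 14144 = -3631516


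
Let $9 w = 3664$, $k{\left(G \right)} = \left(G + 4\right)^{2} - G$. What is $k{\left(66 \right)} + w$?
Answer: $\frac{47170}{9} \approx 5241.1$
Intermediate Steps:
$k{\left(G \right)} = \left(4 + G\right)^{2} - G$
$w = \frac{3664}{9}$ ($w = \frac{1}{9} \cdot 3664 = \frac{3664}{9} \approx 407.11$)
$k{\left(66 \right)} + w = \left(\left(4 + 66\right)^{2} - 66\right) + \frac{3664}{9} = \left(70^{2} - 66\right) + \frac{3664}{9} = \left(4900 - 66\right) + \frac{3664}{9} = 4834 + \frac{3664}{9} = \frac{47170}{9}$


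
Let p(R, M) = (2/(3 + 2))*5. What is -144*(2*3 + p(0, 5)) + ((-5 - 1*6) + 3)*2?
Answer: -1168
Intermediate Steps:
p(R, M) = 2 (p(R, M) = (2/5)*5 = 2)
-144*(2*3 + p(0, 5)) + ((-5 - 1*6) + 3)*2 = -144*(2*3 + 2) + ((-5 - 1*6) + 3)*2 = -144*(6 + 2) + ((-5 - 6) + 3)*2 = -144*8 + (-11 + 3)*2 = -1152 - 8*2 = -1152 - 16 = -1168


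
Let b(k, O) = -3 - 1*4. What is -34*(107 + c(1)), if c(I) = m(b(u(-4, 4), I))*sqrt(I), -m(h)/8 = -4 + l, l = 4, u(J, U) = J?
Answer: -3638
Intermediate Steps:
b(k, O) = -7 (b(k, O) = -3 - 4 = -7)
m(h) = 0 (m(h) = -8*(-4 + 4) = -8*0 = 0)
c(I) = 0 (c(I) = 0*sqrt(I) = 0)
-34*(107 + c(1)) = -34*(107 + 0) = -34*107 = -3638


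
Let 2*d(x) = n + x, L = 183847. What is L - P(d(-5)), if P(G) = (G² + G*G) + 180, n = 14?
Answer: 367253/2 ≈ 1.8363e+5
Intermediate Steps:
d(x) = 7 + x/2 (d(x) = (14 + x)/2 = 7 + x/2)
P(G) = 180 + 2*G² (P(G) = (G² + G²) + 180 = 2*G² + 180 = 180 + 2*G²)
L - P(d(-5)) = 183847 - (180 + 2*(7 + (½)*(-5))²) = 183847 - (180 + 2*(7 - 5/2)²) = 183847 - (180 + 2*(9/2)²) = 183847 - (180 + 2*(81/4)) = 183847 - (180 + 81/2) = 183847 - 1*441/2 = 183847 - 441/2 = 367253/2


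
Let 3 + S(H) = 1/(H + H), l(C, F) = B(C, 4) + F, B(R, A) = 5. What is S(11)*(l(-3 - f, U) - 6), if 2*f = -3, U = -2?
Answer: 195/22 ≈ 8.8636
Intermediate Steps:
f = -3/2 (f = (½)*(-3) = -3/2 ≈ -1.5000)
l(C, F) = 5 + F
S(H) = -3 + 1/(2*H) (S(H) = -3 + 1/(H + H) = -3 + 1/(2*H))
S(11)*(l(-3 - f, U) - 6) = (-3 + (½)/11)*((5 - 2) - 6) = (-3 + (½)*(1/11))*(3 - 6) = (-3 + 1/22)*(-3) = -65/22*(-3) = 195/22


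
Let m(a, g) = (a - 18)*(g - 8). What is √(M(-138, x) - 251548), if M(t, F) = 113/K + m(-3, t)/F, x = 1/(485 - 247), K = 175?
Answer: √585746791/35 ≈ 691.49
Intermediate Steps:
m(a, g) = (-18 + a)*(-8 + g)
x = 1/238 ≈ 0.0042017
M(t, F) = 113/175 + (168 - 21*t)/F (M(t, F) = 113/175 + (144 - 18*t - 8*(-3) - 3*t)/F = 113*(1/175) + (144 - 18*t + 24 - 3*t)/F = 113/175 + (168 - 21*t)/F)
√(M(-138, x) - 251548) = √((29400 - 3675*(-138) + 113*(1/238))/(175*(1/238)) - 251548) = √((1/175)*238*(29400 + 507150 + 113/238) - 251548) = √((1/175)*238*(127699013/238) - 251548) = √(127699013/175 - 251548) = √(83678113/175) = √585746791/35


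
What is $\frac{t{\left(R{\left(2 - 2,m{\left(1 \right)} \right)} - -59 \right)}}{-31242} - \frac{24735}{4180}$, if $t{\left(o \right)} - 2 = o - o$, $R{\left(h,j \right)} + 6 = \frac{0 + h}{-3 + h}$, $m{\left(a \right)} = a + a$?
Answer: $- \frac{77277923}{13059156} \approx -5.9175$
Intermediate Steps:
$m{\left(a \right)} = 2 a$
$R{\left(h,j \right)} = -6 + \frac{h}{-3 + h}$ ($R{\left(h,j \right)} = -6 + \frac{0 + h}{-3 + h} = -6 + \frac{h}{-3 + h}$)
$t{\left(o \right)} = 2$ ($t{\left(o \right)} = 2 + \left(o - o\right) = 2 + 0 = 2$)
$\frac{t{\left(R{\left(2 - 2,m{\left(1 \right)} \right)} - -59 \right)}}{-31242} - \frac{24735}{4180} = \frac{2}{-31242} - \frac{24735}{4180} = 2 \left(- \frac{1}{31242}\right) - \frac{4947}{836} = - \frac{1}{15621} - \frac{4947}{836} = - \frac{77277923}{13059156}$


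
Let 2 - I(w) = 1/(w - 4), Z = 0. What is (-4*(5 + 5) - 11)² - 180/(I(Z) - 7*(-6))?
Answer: 153219/59 ≈ 2596.9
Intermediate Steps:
I(w) = 2 - 1/(-4 + w) (I(w) = 2 - 1/(w - 4) = 2 - 1/(-4 + w))
(-4*(5 + 5) - 11)² - 180/(I(Z) - 7*(-6)) = (-4*(5 + 5) - 11)² - 180/((-9 + 2*0)/(-4 + 0) - 7*(-6)) = (-4*10 - 11)² - 180/((-9 + 0)/(-4) + 42) = (-40 - 11)² - 180/(-¼*(-9) + 42) = (-51)² - 180/(9/4 + 42) = 2601 - 180/177/4 = 2601 - 180*4/177 = 2601 - 240/59 = 153219/59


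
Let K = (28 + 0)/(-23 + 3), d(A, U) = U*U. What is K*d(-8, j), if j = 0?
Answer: 0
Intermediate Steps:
d(A, U) = U²
K = -7/5 (K = 28/(-20) = 28*(-1/20) = -7/5 ≈ -1.4000)
K*d(-8, j) = -7/5*0² = -7/5*0 = 0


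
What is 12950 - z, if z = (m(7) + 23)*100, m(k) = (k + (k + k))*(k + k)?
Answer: -18750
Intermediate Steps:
m(k) = 6*k² (m(k) = (k + 2*k)*(2*k) = (3*k)*(2*k) = 6*k²)
z = 31700 (z = (6*7² + 23)*100 = (6*49 + 23)*100 = (294 + 23)*100 = 317*100 = 31700)
12950 - z = 12950 - 1*31700 = 12950 - 31700 = -18750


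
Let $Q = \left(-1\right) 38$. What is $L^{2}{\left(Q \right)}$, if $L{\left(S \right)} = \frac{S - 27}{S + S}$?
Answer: $\frac{4225}{5776} \approx 0.73147$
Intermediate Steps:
$Q = -38$
$L{\left(S \right)} = \frac{-27 + S}{2 S}$
$L^{2}{\left(Q \right)} = \left(\frac{-27 - 38}{2 \left(-38\right)}\right)^{2} = \left(\frac{1}{2} \left(- \frac{1}{38}\right) \left(-65\right)\right)^{2} = \left(\frac{65}{76}\right)^{2} = \frac{4225}{5776}$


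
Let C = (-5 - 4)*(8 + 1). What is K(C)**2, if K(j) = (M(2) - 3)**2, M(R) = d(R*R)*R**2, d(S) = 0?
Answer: 81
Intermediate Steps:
C = -81 (C = -9*9 = -81)
M(R) = 0 (M(R) = 0*R**2 = 0)
K(j) = 9 (K(j) = (0 - 3)**2 = (-3)**2 = 9)
K(C)**2 = 9**2 = 81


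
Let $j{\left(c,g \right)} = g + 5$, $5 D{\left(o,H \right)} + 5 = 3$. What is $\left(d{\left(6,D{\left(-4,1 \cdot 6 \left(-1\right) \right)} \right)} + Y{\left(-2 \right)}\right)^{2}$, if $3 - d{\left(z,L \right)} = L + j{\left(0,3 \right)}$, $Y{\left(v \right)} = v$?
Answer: $\frac{1089}{25} \approx 43.56$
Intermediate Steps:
$D{\left(o,H \right)} = - \frac{2}{5}$ ($D{\left(o,H \right)} = -1 + \frac{1}{5} \cdot 3 = -1 + \frac{3}{5} = - \frac{2}{5}$)
$j{\left(c,g \right)} = 5 + g$
$d{\left(z,L \right)} = -5 - L$ ($d{\left(z,L \right)} = 3 - \left(L + \left(5 + 3\right)\right) = 3 - \left(L + 8\right) = 3 - \left(8 + L\right) = -5 - L$)
$\left(d{\left(6,D{\left(-4,1 \cdot 6 \left(-1\right) \right)} \right)} + Y{\left(-2 \right)}\right)^{2} = \left(\left(-5 - - \frac{2}{5}\right) - 2\right)^{2} = \left(\left(-5 + \frac{2}{5}\right) - 2\right)^{2} = \left(- \frac{23}{5} - 2\right)^{2} = \left(- \frac{33}{5}\right)^{2} = \frac{1089}{25}$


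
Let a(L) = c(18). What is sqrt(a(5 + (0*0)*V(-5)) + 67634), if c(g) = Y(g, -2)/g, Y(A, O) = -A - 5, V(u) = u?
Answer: sqrt(2434778)/6 ≈ 260.06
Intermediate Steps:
Y(A, O) = -5 - A
c(g) = (-5 - g)/g
a(L) = -23/18 (a(L) = (-5 - 1*18)/18 = (-5 - 18)/18 = (1/18)*(-23) = -23/18)
sqrt(a(5 + (0*0)*V(-5)) + 67634) = sqrt(-23/18 + 67634) = sqrt(1217389/18) = sqrt(2434778)/6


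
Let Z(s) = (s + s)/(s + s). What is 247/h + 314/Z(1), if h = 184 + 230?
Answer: 130243/414 ≈ 314.60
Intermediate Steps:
Z(s) = 1 (Z(s) = (2*s)/((2*s)) = (2*s)*(1/(2*s)) = 1)
h = 414
247/h + 314/Z(1) = 247/414 + 314/1 = 247*(1/414) + 314*1 = 247/414 + 314 = 130243/414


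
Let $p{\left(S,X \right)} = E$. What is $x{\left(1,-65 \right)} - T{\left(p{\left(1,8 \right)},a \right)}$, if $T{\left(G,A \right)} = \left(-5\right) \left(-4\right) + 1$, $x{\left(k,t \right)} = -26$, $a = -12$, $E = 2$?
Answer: $-47$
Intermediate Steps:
$p{\left(S,X \right)} = 2$
$T{\left(G,A \right)} = 21$ ($T{\left(G,A \right)} = 20 + 1 = 21$)
$x{\left(1,-65 \right)} - T{\left(p{\left(1,8 \right)},a \right)} = -26 - 21 = -47$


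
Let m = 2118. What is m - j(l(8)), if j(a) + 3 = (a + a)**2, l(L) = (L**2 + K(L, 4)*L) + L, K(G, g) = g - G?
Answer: -4279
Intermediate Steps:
l(L) = L + L**2 + L*(4 - L) (l(L) = (L**2 + (4 - L)*L) + L = (L**2 + L*(4 - L)) + L = L + L**2 + L*(4 - L))
j(a) = -3 + 4*a**2 (j(a) = -3 + (a + a)**2 = -3 + (2*a)**2 = -3 + 4*a**2)
m - j(l(8)) = 2118 - (-3 + 4*(5*8)**2) = 2118 - (-3 + 4*40**2) = 2118 - (-3 + 4*1600) = 2118 - (-3 + 6400) = 2118 - 1*6397 = 2118 - 6397 = -4279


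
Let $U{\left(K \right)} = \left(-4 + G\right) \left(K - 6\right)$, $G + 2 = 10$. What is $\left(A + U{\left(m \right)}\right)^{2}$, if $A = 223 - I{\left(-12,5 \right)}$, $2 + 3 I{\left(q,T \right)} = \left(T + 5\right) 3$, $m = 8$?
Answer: $\frac{442225}{9} \approx 49136.0$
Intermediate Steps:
$G = 8$ ($G = -2 + 10 = 8$)
$U{\left(K \right)} = -24 + 4 K$ ($U{\left(K \right)} = \left(-4 + 8\right) \left(K - 6\right) = 4 \left(-6 + K\right) = -24 + 4 K$)
$I{\left(q,T \right)} = \frac{13}{3} + T$ ($I{\left(q,T \right)} = - \frac{2}{3} + \frac{\left(T + 5\right) 3}{3} = - \frac{2}{3} + \frac{\left(5 + T\right) 3}{3} = - \frac{2}{3} + \frac{15 + 3 T}{3} = - \frac{2}{3} + \left(5 + T\right) = \frac{13}{3} + T$)
$A = \frac{641}{3}$ ($A = 223 - \left(\frac{13}{3} + 5\right) = 223 - \frac{28}{3} = \frac{641}{3} \approx 213.67$)
$\left(A + U{\left(m \right)}\right)^{2} = \left(\frac{641}{3} + \left(-24 + 4 \cdot 8\right)\right)^{2} = \left(\frac{641}{3} + \left(-24 + 32\right)\right)^{2} = \left(\frac{641}{3} + 8\right)^{2} = \left(\frac{665}{3}\right)^{2} = \frac{442225}{9}$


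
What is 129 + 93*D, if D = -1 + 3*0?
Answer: 36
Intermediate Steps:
D = -1 (D = -1 + 0 = -1)
129 + 93*D = 129 + 93*(-1) = 129 - 93 = 36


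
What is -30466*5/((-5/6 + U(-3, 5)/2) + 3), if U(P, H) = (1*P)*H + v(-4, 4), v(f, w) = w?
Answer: 45699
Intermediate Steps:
U(P, H) = 4 + H*P (U(P, H) = (1*P)*H + 4 = P*H + 4 = H*P + 4 = 4 + H*P)
-30466*5/((-5/6 + U(-3, 5)/2) + 3) = -30466*5/((-5/6 + (4 + 5*(-3))/2) + 3) = -30466*5/((-5*⅙ + (4 - 15)*(½)) + 3) = -30466*5/((-⅚ - 11*½) + 3) = -30466*5/((-⅚ - 11/2) + 3) = -30466*5/(-19/3 + 3) = -30466*5/(-10/3) = -(-45699)*5/5 = -30466*(-3/2) = 45699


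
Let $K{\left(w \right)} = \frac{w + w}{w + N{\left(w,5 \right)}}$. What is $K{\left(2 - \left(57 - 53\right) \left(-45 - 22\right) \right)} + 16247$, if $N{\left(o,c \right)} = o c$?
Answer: $\frac{48742}{3} \approx 16247.0$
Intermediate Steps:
$N{\left(o,c \right)} = c o$
$K{\left(w \right)} = \frac{1}{3}$ ($K{\left(w \right)} = \frac{w + w}{w + 5 w} = \frac{2 w}{6 w} = 2 w \frac{1}{6 w} = \frac{1}{3}$)
$K{\left(2 - \left(57 - 53\right) \left(-45 - 22\right) \right)} + 16247 = \frac{1}{3} + 16247 = \frac{48742}{3}$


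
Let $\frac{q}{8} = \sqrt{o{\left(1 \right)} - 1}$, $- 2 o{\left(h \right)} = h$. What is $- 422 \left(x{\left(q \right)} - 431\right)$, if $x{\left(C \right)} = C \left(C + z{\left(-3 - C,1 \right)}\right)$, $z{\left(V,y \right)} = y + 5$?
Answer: $222394 - 10128 i \sqrt{6} \approx 2.2239 \cdot 10^{5} - 24808.0 i$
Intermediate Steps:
$o{\left(h \right)} = - \frac{h}{2}$
$z{\left(V,y \right)} = 5 + y$
$q = 4 i \sqrt{6}$ ($q = 8 \sqrt{\left(- \frac{1}{2}\right) 1 - 1} = 8 \sqrt{- \frac{1}{2} - 1} = 8 \sqrt{- \frac{3}{2}} = 8 \frac{i \sqrt{6}}{2} = 4 i \sqrt{6} \approx 9.798 i$)
$x{\left(C \right)} = C \left(6 + C\right)$ ($x{\left(C \right)} = C \left(C + \left(5 + 1\right)\right) = C \left(C + 6\right) = C \left(6 + C\right)$)
$- 422 \left(x{\left(q \right)} - 431\right) = - 422 \left(4 i \sqrt{6} \left(6 + 4 i \sqrt{6}\right) - 431\right) = - 422 \left(-431 + 4 i \sqrt{6} \left(6 + 4 i \sqrt{6}\right)\right) = 181882 - 1688 i \sqrt{6} \left(6 + 4 i \sqrt{6}\right)$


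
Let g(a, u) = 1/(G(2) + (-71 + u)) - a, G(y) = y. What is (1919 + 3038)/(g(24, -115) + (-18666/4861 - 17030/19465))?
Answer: -17260237476824/100003834977 ≈ -172.60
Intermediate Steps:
g(a, u) = 1/(-69 + u) - a (g(a, u) = 1/(2 + (-71 + u)) - a = 1/(-69 + u) - a)
(1919 + 3038)/(g(24, -115) + (-18666/4861 - 17030/19465)) = (1919 + 3038)/((1 + 69*24 - 1*24*(-115))/(-69 - 115) + (-18666/4861 - 17030/19465)) = 4957/((1 + 1656 + 2760)/(-184) + (-18666*1/4861 - 17030*1/19465)) = 4957/(-1/184*4417 + (-18666/4861 - 3406/3893)) = 4957/(-4417/184 - 89223304/18923873) = 4957/(-100003834977/3481992632) = 4957*(-3481992632/100003834977) = -17260237476824/100003834977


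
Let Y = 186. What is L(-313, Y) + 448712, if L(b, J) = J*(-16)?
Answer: 445736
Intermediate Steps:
L(b, J) = -16*J
L(-313, Y) + 448712 = -16*186 + 448712 = -2976 + 448712 = 445736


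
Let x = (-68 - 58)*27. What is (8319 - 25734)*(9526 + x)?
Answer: -106649460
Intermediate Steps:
x = -3402 (x = -126*27 = -3402)
(8319 - 25734)*(9526 + x) = (8319 - 25734)*(9526 - 3402) = -17415*6124 = -106649460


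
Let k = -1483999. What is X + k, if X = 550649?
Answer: -933350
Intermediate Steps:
X + k = 550649 - 1483999 = -933350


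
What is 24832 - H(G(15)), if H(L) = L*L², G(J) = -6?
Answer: 25048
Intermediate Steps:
H(L) = L³
24832 - H(G(15)) = 24832 - 1*(-6)³ = 24832 - 1*(-216) = 24832 + 216 = 25048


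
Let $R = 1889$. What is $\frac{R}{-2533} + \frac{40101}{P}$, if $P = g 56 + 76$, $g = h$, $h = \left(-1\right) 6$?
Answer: $- \frac{102066973}{658580} \approx -154.98$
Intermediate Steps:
$h = -6$
$g = -6$
$P = -260$ ($P = \left(-6\right) 56 + 76 = -336 + 76 = -260$)
$\frac{R}{-2533} + \frac{40101}{P} = \frac{1889}{-2533} + \frac{40101}{-260} = 1889 \left(- \frac{1}{2533}\right) + 40101 \left(- \frac{1}{260}\right) = - \frac{1889}{2533} - \frac{40101}{260} = - \frac{102066973}{658580}$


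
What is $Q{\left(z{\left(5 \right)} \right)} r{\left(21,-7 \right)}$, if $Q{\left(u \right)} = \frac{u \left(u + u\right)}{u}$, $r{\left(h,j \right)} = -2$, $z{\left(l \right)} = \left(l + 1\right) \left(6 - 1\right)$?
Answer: $-120$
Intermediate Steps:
$z{\left(l \right)} = 5 + 5 l$ ($z{\left(l \right)} = \left(1 + l\right) 5 = 5 + 5 l$)
$Q{\left(u \right)} = 2 u$ ($Q{\left(u \right)} = \frac{u 2 u}{u} = \frac{2 u^{2}}{u} = 2 u$)
$Q{\left(z{\left(5 \right)} \right)} r{\left(21,-7 \right)} = 2 \left(5 + 5 \cdot 5\right) \left(-2\right) = 2 \left(5 + 25\right) \left(-2\right) = 2 \cdot 30 \left(-2\right) = 60 \left(-2\right) = -120$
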